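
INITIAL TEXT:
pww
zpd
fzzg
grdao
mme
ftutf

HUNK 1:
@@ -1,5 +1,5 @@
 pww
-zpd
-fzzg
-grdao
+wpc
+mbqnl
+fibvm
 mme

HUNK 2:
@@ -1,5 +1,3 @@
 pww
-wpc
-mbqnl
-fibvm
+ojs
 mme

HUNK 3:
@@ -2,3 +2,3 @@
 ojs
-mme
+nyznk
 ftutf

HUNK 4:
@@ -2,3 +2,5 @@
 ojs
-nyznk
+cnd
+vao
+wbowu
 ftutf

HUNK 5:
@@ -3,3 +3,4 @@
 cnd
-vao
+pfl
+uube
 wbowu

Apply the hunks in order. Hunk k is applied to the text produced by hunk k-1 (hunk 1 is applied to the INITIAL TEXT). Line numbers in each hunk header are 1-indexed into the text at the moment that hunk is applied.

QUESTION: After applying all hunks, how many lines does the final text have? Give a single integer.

Hunk 1: at line 1 remove [zpd,fzzg,grdao] add [wpc,mbqnl,fibvm] -> 6 lines: pww wpc mbqnl fibvm mme ftutf
Hunk 2: at line 1 remove [wpc,mbqnl,fibvm] add [ojs] -> 4 lines: pww ojs mme ftutf
Hunk 3: at line 2 remove [mme] add [nyznk] -> 4 lines: pww ojs nyznk ftutf
Hunk 4: at line 2 remove [nyznk] add [cnd,vao,wbowu] -> 6 lines: pww ojs cnd vao wbowu ftutf
Hunk 5: at line 3 remove [vao] add [pfl,uube] -> 7 lines: pww ojs cnd pfl uube wbowu ftutf
Final line count: 7

Answer: 7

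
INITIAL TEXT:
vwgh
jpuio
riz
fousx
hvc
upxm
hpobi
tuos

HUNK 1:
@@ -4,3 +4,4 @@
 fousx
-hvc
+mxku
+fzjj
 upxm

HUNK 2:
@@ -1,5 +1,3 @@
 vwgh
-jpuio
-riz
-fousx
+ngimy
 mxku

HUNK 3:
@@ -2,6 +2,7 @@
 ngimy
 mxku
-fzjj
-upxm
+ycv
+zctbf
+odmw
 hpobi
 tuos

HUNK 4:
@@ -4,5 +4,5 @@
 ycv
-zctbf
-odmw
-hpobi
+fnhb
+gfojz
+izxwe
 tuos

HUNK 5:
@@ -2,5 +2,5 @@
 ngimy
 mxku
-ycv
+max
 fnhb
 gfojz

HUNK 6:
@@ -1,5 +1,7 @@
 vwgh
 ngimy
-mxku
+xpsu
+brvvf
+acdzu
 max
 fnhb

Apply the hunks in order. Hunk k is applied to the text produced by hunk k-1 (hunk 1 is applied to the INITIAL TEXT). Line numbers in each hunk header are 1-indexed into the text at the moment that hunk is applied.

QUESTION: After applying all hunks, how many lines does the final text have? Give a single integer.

Answer: 10

Derivation:
Hunk 1: at line 4 remove [hvc] add [mxku,fzjj] -> 9 lines: vwgh jpuio riz fousx mxku fzjj upxm hpobi tuos
Hunk 2: at line 1 remove [jpuio,riz,fousx] add [ngimy] -> 7 lines: vwgh ngimy mxku fzjj upxm hpobi tuos
Hunk 3: at line 2 remove [fzjj,upxm] add [ycv,zctbf,odmw] -> 8 lines: vwgh ngimy mxku ycv zctbf odmw hpobi tuos
Hunk 4: at line 4 remove [zctbf,odmw,hpobi] add [fnhb,gfojz,izxwe] -> 8 lines: vwgh ngimy mxku ycv fnhb gfojz izxwe tuos
Hunk 5: at line 2 remove [ycv] add [max] -> 8 lines: vwgh ngimy mxku max fnhb gfojz izxwe tuos
Hunk 6: at line 1 remove [mxku] add [xpsu,brvvf,acdzu] -> 10 lines: vwgh ngimy xpsu brvvf acdzu max fnhb gfojz izxwe tuos
Final line count: 10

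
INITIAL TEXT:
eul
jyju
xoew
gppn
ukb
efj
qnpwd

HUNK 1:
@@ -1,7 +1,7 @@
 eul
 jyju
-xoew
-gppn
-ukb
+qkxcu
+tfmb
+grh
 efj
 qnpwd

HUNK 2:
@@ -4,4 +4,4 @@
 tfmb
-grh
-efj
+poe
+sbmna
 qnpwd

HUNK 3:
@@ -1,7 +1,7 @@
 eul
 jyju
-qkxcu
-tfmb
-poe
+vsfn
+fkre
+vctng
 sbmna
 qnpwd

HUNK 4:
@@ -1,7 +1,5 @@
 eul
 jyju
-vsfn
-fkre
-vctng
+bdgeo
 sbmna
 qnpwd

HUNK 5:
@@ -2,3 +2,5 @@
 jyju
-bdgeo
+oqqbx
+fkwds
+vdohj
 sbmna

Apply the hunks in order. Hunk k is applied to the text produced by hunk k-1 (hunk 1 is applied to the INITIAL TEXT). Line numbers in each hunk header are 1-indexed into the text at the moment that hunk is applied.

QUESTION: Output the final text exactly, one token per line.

Hunk 1: at line 1 remove [xoew,gppn,ukb] add [qkxcu,tfmb,grh] -> 7 lines: eul jyju qkxcu tfmb grh efj qnpwd
Hunk 2: at line 4 remove [grh,efj] add [poe,sbmna] -> 7 lines: eul jyju qkxcu tfmb poe sbmna qnpwd
Hunk 3: at line 1 remove [qkxcu,tfmb,poe] add [vsfn,fkre,vctng] -> 7 lines: eul jyju vsfn fkre vctng sbmna qnpwd
Hunk 4: at line 1 remove [vsfn,fkre,vctng] add [bdgeo] -> 5 lines: eul jyju bdgeo sbmna qnpwd
Hunk 5: at line 2 remove [bdgeo] add [oqqbx,fkwds,vdohj] -> 7 lines: eul jyju oqqbx fkwds vdohj sbmna qnpwd

Answer: eul
jyju
oqqbx
fkwds
vdohj
sbmna
qnpwd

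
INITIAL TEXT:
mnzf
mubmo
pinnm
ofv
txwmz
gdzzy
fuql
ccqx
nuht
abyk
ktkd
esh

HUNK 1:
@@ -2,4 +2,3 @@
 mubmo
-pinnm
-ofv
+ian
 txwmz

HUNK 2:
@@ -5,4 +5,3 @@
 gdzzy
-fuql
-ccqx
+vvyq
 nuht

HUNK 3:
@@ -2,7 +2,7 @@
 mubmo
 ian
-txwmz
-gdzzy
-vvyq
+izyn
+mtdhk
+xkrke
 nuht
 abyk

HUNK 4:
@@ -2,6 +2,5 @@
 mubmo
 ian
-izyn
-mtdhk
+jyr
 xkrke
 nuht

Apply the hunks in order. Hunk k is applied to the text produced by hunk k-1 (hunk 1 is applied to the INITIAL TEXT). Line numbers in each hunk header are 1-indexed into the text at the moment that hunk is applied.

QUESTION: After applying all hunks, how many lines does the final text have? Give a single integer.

Hunk 1: at line 2 remove [pinnm,ofv] add [ian] -> 11 lines: mnzf mubmo ian txwmz gdzzy fuql ccqx nuht abyk ktkd esh
Hunk 2: at line 5 remove [fuql,ccqx] add [vvyq] -> 10 lines: mnzf mubmo ian txwmz gdzzy vvyq nuht abyk ktkd esh
Hunk 3: at line 2 remove [txwmz,gdzzy,vvyq] add [izyn,mtdhk,xkrke] -> 10 lines: mnzf mubmo ian izyn mtdhk xkrke nuht abyk ktkd esh
Hunk 4: at line 2 remove [izyn,mtdhk] add [jyr] -> 9 lines: mnzf mubmo ian jyr xkrke nuht abyk ktkd esh
Final line count: 9

Answer: 9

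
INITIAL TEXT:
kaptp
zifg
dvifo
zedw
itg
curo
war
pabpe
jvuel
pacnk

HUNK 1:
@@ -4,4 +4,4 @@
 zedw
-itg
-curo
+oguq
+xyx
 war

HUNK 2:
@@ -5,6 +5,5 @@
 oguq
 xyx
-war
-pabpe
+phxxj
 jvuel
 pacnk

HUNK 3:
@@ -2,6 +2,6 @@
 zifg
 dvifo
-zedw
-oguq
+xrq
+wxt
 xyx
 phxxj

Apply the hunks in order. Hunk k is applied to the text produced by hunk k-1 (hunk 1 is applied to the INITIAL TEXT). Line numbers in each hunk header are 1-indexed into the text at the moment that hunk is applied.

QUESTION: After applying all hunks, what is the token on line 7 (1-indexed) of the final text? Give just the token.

Hunk 1: at line 4 remove [itg,curo] add [oguq,xyx] -> 10 lines: kaptp zifg dvifo zedw oguq xyx war pabpe jvuel pacnk
Hunk 2: at line 5 remove [war,pabpe] add [phxxj] -> 9 lines: kaptp zifg dvifo zedw oguq xyx phxxj jvuel pacnk
Hunk 3: at line 2 remove [zedw,oguq] add [xrq,wxt] -> 9 lines: kaptp zifg dvifo xrq wxt xyx phxxj jvuel pacnk
Final line 7: phxxj

Answer: phxxj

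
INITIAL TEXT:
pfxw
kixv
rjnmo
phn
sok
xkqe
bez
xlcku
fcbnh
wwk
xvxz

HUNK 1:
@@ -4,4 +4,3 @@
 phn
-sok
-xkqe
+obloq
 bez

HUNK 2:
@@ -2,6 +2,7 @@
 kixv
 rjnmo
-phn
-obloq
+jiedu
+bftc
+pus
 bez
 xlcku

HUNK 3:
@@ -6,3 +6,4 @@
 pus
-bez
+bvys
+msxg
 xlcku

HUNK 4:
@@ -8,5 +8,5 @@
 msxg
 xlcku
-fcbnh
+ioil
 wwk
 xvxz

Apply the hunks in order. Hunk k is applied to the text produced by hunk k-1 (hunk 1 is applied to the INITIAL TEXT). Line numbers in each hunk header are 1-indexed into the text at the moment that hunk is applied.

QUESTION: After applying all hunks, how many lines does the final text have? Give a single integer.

Answer: 12

Derivation:
Hunk 1: at line 4 remove [sok,xkqe] add [obloq] -> 10 lines: pfxw kixv rjnmo phn obloq bez xlcku fcbnh wwk xvxz
Hunk 2: at line 2 remove [phn,obloq] add [jiedu,bftc,pus] -> 11 lines: pfxw kixv rjnmo jiedu bftc pus bez xlcku fcbnh wwk xvxz
Hunk 3: at line 6 remove [bez] add [bvys,msxg] -> 12 lines: pfxw kixv rjnmo jiedu bftc pus bvys msxg xlcku fcbnh wwk xvxz
Hunk 4: at line 8 remove [fcbnh] add [ioil] -> 12 lines: pfxw kixv rjnmo jiedu bftc pus bvys msxg xlcku ioil wwk xvxz
Final line count: 12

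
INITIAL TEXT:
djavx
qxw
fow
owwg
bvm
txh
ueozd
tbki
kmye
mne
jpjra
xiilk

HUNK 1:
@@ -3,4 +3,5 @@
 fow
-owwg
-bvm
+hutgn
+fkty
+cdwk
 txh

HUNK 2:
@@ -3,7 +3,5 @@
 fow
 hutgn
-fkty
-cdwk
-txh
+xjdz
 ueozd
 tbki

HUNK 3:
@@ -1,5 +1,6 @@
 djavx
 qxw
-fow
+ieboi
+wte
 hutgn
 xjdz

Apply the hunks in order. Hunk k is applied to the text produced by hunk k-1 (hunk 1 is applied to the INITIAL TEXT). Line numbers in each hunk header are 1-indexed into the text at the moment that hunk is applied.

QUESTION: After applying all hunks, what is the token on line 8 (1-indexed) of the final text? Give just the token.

Answer: tbki

Derivation:
Hunk 1: at line 3 remove [owwg,bvm] add [hutgn,fkty,cdwk] -> 13 lines: djavx qxw fow hutgn fkty cdwk txh ueozd tbki kmye mne jpjra xiilk
Hunk 2: at line 3 remove [fkty,cdwk,txh] add [xjdz] -> 11 lines: djavx qxw fow hutgn xjdz ueozd tbki kmye mne jpjra xiilk
Hunk 3: at line 1 remove [fow] add [ieboi,wte] -> 12 lines: djavx qxw ieboi wte hutgn xjdz ueozd tbki kmye mne jpjra xiilk
Final line 8: tbki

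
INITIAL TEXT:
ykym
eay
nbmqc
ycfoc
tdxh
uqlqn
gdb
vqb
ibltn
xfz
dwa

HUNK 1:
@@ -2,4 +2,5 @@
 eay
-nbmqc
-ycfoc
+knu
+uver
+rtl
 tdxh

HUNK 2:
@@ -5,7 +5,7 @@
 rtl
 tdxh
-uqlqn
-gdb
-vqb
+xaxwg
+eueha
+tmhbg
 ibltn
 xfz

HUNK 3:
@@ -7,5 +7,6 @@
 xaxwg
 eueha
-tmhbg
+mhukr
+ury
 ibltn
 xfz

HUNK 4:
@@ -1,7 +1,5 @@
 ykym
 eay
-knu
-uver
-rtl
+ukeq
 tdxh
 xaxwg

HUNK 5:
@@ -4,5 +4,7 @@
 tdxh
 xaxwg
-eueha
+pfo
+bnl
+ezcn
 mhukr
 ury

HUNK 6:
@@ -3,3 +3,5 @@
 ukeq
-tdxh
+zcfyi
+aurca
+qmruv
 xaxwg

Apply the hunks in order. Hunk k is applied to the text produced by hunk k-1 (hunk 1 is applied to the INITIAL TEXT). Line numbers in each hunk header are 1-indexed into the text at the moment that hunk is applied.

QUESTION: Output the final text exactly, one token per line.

Answer: ykym
eay
ukeq
zcfyi
aurca
qmruv
xaxwg
pfo
bnl
ezcn
mhukr
ury
ibltn
xfz
dwa

Derivation:
Hunk 1: at line 2 remove [nbmqc,ycfoc] add [knu,uver,rtl] -> 12 lines: ykym eay knu uver rtl tdxh uqlqn gdb vqb ibltn xfz dwa
Hunk 2: at line 5 remove [uqlqn,gdb,vqb] add [xaxwg,eueha,tmhbg] -> 12 lines: ykym eay knu uver rtl tdxh xaxwg eueha tmhbg ibltn xfz dwa
Hunk 3: at line 7 remove [tmhbg] add [mhukr,ury] -> 13 lines: ykym eay knu uver rtl tdxh xaxwg eueha mhukr ury ibltn xfz dwa
Hunk 4: at line 1 remove [knu,uver,rtl] add [ukeq] -> 11 lines: ykym eay ukeq tdxh xaxwg eueha mhukr ury ibltn xfz dwa
Hunk 5: at line 4 remove [eueha] add [pfo,bnl,ezcn] -> 13 lines: ykym eay ukeq tdxh xaxwg pfo bnl ezcn mhukr ury ibltn xfz dwa
Hunk 6: at line 3 remove [tdxh] add [zcfyi,aurca,qmruv] -> 15 lines: ykym eay ukeq zcfyi aurca qmruv xaxwg pfo bnl ezcn mhukr ury ibltn xfz dwa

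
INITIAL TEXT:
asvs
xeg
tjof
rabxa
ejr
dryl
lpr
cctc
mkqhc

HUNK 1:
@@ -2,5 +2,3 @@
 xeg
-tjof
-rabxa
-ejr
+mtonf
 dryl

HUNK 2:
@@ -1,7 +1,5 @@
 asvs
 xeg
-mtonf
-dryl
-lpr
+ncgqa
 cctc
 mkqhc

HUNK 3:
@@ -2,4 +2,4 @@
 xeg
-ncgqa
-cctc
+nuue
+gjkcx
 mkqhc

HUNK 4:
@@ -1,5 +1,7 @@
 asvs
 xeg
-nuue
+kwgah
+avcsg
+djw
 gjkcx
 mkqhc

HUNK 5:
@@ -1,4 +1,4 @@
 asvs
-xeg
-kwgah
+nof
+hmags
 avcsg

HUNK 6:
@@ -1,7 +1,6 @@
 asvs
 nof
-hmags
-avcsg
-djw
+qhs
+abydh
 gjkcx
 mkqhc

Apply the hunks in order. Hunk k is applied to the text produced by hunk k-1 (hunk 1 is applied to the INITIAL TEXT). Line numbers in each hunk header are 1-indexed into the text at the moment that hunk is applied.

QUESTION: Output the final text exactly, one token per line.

Hunk 1: at line 2 remove [tjof,rabxa,ejr] add [mtonf] -> 7 lines: asvs xeg mtonf dryl lpr cctc mkqhc
Hunk 2: at line 1 remove [mtonf,dryl,lpr] add [ncgqa] -> 5 lines: asvs xeg ncgqa cctc mkqhc
Hunk 3: at line 2 remove [ncgqa,cctc] add [nuue,gjkcx] -> 5 lines: asvs xeg nuue gjkcx mkqhc
Hunk 4: at line 1 remove [nuue] add [kwgah,avcsg,djw] -> 7 lines: asvs xeg kwgah avcsg djw gjkcx mkqhc
Hunk 5: at line 1 remove [xeg,kwgah] add [nof,hmags] -> 7 lines: asvs nof hmags avcsg djw gjkcx mkqhc
Hunk 6: at line 1 remove [hmags,avcsg,djw] add [qhs,abydh] -> 6 lines: asvs nof qhs abydh gjkcx mkqhc

Answer: asvs
nof
qhs
abydh
gjkcx
mkqhc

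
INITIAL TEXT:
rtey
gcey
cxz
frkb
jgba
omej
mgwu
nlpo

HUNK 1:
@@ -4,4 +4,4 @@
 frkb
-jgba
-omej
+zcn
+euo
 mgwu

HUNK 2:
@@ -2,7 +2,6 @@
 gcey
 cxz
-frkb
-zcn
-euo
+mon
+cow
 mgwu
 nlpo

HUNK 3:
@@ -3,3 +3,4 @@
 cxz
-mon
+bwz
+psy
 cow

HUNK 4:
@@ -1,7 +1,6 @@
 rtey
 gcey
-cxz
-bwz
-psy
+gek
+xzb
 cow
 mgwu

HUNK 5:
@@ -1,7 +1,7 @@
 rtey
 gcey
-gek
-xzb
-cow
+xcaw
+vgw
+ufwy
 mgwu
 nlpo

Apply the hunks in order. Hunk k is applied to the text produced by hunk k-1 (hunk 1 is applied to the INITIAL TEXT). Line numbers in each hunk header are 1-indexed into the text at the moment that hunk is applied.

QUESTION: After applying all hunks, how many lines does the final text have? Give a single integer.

Answer: 7

Derivation:
Hunk 1: at line 4 remove [jgba,omej] add [zcn,euo] -> 8 lines: rtey gcey cxz frkb zcn euo mgwu nlpo
Hunk 2: at line 2 remove [frkb,zcn,euo] add [mon,cow] -> 7 lines: rtey gcey cxz mon cow mgwu nlpo
Hunk 3: at line 3 remove [mon] add [bwz,psy] -> 8 lines: rtey gcey cxz bwz psy cow mgwu nlpo
Hunk 4: at line 1 remove [cxz,bwz,psy] add [gek,xzb] -> 7 lines: rtey gcey gek xzb cow mgwu nlpo
Hunk 5: at line 1 remove [gek,xzb,cow] add [xcaw,vgw,ufwy] -> 7 lines: rtey gcey xcaw vgw ufwy mgwu nlpo
Final line count: 7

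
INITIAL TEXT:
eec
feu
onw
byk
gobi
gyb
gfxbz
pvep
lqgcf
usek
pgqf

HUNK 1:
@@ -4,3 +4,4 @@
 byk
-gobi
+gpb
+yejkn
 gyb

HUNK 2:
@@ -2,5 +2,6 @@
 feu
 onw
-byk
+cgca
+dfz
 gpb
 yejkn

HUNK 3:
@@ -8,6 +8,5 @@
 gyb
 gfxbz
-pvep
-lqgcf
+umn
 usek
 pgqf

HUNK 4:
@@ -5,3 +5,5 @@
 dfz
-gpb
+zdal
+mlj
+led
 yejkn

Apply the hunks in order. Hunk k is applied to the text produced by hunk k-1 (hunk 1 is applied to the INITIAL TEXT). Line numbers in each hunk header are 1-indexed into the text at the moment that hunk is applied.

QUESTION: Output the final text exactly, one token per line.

Hunk 1: at line 4 remove [gobi] add [gpb,yejkn] -> 12 lines: eec feu onw byk gpb yejkn gyb gfxbz pvep lqgcf usek pgqf
Hunk 2: at line 2 remove [byk] add [cgca,dfz] -> 13 lines: eec feu onw cgca dfz gpb yejkn gyb gfxbz pvep lqgcf usek pgqf
Hunk 3: at line 8 remove [pvep,lqgcf] add [umn] -> 12 lines: eec feu onw cgca dfz gpb yejkn gyb gfxbz umn usek pgqf
Hunk 4: at line 5 remove [gpb] add [zdal,mlj,led] -> 14 lines: eec feu onw cgca dfz zdal mlj led yejkn gyb gfxbz umn usek pgqf

Answer: eec
feu
onw
cgca
dfz
zdal
mlj
led
yejkn
gyb
gfxbz
umn
usek
pgqf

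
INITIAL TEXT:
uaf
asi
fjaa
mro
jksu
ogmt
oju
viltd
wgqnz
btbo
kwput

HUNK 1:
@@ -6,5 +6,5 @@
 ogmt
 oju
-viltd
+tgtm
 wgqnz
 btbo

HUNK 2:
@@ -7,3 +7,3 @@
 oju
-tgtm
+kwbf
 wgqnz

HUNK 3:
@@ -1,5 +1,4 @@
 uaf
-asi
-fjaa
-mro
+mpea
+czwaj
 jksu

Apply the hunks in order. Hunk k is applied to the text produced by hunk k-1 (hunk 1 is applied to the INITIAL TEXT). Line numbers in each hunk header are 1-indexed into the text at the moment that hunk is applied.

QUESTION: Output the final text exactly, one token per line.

Answer: uaf
mpea
czwaj
jksu
ogmt
oju
kwbf
wgqnz
btbo
kwput

Derivation:
Hunk 1: at line 6 remove [viltd] add [tgtm] -> 11 lines: uaf asi fjaa mro jksu ogmt oju tgtm wgqnz btbo kwput
Hunk 2: at line 7 remove [tgtm] add [kwbf] -> 11 lines: uaf asi fjaa mro jksu ogmt oju kwbf wgqnz btbo kwput
Hunk 3: at line 1 remove [asi,fjaa,mro] add [mpea,czwaj] -> 10 lines: uaf mpea czwaj jksu ogmt oju kwbf wgqnz btbo kwput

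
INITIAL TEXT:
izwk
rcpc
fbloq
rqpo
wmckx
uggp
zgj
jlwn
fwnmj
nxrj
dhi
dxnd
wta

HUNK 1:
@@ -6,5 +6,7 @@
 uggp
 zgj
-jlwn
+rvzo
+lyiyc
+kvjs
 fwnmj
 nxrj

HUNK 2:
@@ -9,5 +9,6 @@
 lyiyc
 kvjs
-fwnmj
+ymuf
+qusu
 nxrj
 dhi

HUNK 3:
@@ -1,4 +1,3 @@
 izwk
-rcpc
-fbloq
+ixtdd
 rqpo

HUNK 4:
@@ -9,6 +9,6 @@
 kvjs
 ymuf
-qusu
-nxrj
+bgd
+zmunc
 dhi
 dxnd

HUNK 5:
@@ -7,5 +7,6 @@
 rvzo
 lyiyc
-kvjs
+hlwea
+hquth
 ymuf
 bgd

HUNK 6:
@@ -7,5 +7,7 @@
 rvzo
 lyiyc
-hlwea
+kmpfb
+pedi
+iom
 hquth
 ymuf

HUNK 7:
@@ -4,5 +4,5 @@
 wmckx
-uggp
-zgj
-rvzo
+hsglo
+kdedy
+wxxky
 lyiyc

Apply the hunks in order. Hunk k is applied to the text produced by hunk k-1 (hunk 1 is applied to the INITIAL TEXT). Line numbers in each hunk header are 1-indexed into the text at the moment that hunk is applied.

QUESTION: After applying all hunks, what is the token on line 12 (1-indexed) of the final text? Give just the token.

Hunk 1: at line 6 remove [jlwn] add [rvzo,lyiyc,kvjs] -> 15 lines: izwk rcpc fbloq rqpo wmckx uggp zgj rvzo lyiyc kvjs fwnmj nxrj dhi dxnd wta
Hunk 2: at line 9 remove [fwnmj] add [ymuf,qusu] -> 16 lines: izwk rcpc fbloq rqpo wmckx uggp zgj rvzo lyiyc kvjs ymuf qusu nxrj dhi dxnd wta
Hunk 3: at line 1 remove [rcpc,fbloq] add [ixtdd] -> 15 lines: izwk ixtdd rqpo wmckx uggp zgj rvzo lyiyc kvjs ymuf qusu nxrj dhi dxnd wta
Hunk 4: at line 9 remove [qusu,nxrj] add [bgd,zmunc] -> 15 lines: izwk ixtdd rqpo wmckx uggp zgj rvzo lyiyc kvjs ymuf bgd zmunc dhi dxnd wta
Hunk 5: at line 7 remove [kvjs] add [hlwea,hquth] -> 16 lines: izwk ixtdd rqpo wmckx uggp zgj rvzo lyiyc hlwea hquth ymuf bgd zmunc dhi dxnd wta
Hunk 6: at line 7 remove [hlwea] add [kmpfb,pedi,iom] -> 18 lines: izwk ixtdd rqpo wmckx uggp zgj rvzo lyiyc kmpfb pedi iom hquth ymuf bgd zmunc dhi dxnd wta
Hunk 7: at line 4 remove [uggp,zgj,rvzo] add [hsglo,kdedy,wxxky] -> 18 lines: izwk ixtdd rqpo wmckx hsglo kdedy wxxky lyiyc kmpfb pedi iom hquth ymuf bgd zmunc dhi dxnd wta
Final line 12: hquth

Answer: hquth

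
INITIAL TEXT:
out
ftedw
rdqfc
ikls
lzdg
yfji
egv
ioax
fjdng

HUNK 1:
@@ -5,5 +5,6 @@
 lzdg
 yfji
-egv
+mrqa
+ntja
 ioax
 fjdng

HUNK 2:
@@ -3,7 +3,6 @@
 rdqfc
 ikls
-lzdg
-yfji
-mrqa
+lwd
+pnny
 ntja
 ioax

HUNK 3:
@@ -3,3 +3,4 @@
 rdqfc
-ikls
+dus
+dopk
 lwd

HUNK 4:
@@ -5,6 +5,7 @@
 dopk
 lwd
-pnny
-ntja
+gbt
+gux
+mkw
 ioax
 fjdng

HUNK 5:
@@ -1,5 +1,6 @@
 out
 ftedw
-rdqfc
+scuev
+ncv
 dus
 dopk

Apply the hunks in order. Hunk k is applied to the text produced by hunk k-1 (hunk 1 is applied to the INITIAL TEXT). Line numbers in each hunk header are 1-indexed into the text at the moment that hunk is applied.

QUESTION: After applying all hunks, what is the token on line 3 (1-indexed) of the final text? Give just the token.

Hunk 1: at line 5 remove [egv] add [mrqa,ntja] -> 10 lines: out ftedw rdqfc ikls lzdg yfji mrqa ntja ioax fjdng
Hunk 2: at line 3 remove [lzdg,yfji,mrqa] add [lwd,pnny] -> 9 lines: out ftedw rdqfc ikls lwd pnny ntja ioax fjdng
Hunk 3: at line 3 remove [ikls] add [dus,dopk] -> 10 lines: out ftedw rdqfc dus dopk lwd pnny ntja ioax fjdng
Hunk 4: at line 5 remove [pnny,ntja] add [gbt,gux,mkw] -> 11 lines: out ftedw rdqfc dus dopk lwd gbt gux mkw ioax fjdng
Hunk 5: at line 1 remove [rdqfc] add [scuev,ncv] -> 12 lines: out ftedw scuev ncv dus dopk lwd gbt gux mkw ioax fjdng
Final line 3: scuev

Answer: scuev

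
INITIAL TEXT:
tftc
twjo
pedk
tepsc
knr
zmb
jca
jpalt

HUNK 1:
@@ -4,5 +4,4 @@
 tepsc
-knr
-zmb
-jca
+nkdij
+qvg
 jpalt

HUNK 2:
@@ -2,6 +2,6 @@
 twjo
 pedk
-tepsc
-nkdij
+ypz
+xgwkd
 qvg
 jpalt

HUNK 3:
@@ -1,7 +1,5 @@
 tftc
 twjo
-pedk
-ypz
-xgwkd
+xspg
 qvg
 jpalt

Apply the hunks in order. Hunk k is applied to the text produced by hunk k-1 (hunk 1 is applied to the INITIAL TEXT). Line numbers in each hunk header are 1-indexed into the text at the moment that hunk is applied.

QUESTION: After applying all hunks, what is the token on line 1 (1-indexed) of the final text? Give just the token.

Hunk 1: at line 4 remove [knr,zmb,jca] add [nkdij,qvg] -> 7 lines: tftc twjo pedk tepsc nkdij qvg jpalt
Hunk 2: at line 2 remove [tepsc,nkdij] add [ypz,xgwkd] -> 7 lines: tftc twjo pedk ypz xgwkd qvg jpalt
Hunk 3: at line 1 remove [pedk,ypz,xgwkd] add [xspg] -> 5 lines: tftc twjo xspg qvg jpalt
Final line 1: tftc

Answer: tftc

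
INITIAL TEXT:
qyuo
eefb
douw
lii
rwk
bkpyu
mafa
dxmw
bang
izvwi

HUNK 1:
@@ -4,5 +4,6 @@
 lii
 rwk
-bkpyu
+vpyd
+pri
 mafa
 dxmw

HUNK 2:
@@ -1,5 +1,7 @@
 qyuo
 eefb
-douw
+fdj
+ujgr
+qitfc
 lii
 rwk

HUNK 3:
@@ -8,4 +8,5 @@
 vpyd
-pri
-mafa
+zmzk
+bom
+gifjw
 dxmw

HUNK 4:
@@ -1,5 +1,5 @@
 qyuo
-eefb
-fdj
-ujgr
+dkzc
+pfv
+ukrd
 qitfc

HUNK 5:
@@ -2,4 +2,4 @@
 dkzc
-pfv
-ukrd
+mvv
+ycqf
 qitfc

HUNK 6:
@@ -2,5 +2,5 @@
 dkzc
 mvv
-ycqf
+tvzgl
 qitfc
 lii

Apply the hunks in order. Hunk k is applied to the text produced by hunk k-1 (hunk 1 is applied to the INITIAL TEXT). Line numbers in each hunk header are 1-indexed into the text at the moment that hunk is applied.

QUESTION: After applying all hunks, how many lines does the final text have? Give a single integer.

Answer: 14

Derivation:
Hunk 1: at line 4 remove [bkpyu] add [vpyd,pri] -> 11 lines: qyuo eefb douw lii rwk vpyd pri mafa dxmw bang izvwi
Hunk 2: at line 1 remove [douw] add [fdj,ujgr,qitfc] -> 13 lines: qyuo eefb fdj ujgr qitfc lii rwk vpyd pri mafa dxmw bang izvwi
Hunk 3: at line 8 remove [pri,mafa] add [zmzk,bom,gifjw] -> 14 lines: qyuo eefb fdj ujgr qitfc lii rwk vpyd zmzk bom gifjw dxmw bang izvwi
Hunk 4: at line 1 remove [eefb,fdj,ujgr] add [dkzc,pfv,ukrd] -> 14 lines: qyuo dkzc pfv ukrd qitfc lii rwk vpyd zmzk bom gifjw dxmw bang izvwi
Hunk 5: at line 2 remove [pfv,ukrd] add [mvv,ycqf] -> 14 lines: qyuo dkzc mvv ycqf qitfc lii rwk vpyd zmzk bom gifjw dxmw bang izvwi
Hunk 6: at line 2 remove [ycqf] add [tvzgl] -> 14 lines: qyuo dkzc mvv tvzgl qitfc lii rwk vpyd zmzk bom gifjw dxmw bang izvwi
Final line count: 14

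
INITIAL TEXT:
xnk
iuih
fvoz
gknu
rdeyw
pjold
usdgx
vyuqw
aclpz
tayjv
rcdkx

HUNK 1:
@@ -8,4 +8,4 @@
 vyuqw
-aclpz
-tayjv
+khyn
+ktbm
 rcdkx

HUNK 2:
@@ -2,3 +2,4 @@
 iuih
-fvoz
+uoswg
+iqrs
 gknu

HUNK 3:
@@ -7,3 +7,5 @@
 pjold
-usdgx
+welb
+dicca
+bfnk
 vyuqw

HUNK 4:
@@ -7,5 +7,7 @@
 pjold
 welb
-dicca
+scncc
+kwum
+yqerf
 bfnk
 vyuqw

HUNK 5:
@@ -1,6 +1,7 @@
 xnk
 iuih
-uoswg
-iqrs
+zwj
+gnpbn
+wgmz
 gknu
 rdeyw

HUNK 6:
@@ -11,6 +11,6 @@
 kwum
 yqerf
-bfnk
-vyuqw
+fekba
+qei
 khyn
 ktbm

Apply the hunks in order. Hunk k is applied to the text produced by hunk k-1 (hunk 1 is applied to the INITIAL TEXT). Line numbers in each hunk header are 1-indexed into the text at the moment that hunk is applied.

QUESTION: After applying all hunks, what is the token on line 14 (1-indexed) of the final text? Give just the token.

Hunk 1: at line 8 remove [aclpz,tayjv] add [khyn,ktbm] -> 11 lines: xnk iuih fvoz gknu rdeyw pjold usdgx vyuqw khyn ktbm rcdkx
Hunk 2: at line 2 remove [fvoz] add [uoswg,iqrs] -> 12 lines: xnk iuih uoswg iqrs gknu rdeyw pjold usdgx vyuqw khyn ktbm rcdkx
Hunk 3: at line 7 remove [usdgx] add [welb,dicca,bfnk] -> 14 lines: xnk iuih uoswg iqrs gknu rdeyw pjold welb dicca bfnk vyuqw khyn ktbm rcdkx
Hunk 4: at line 7 remove [dicca] add [scncc,kwum,yqerf] -> 16 lines: xnk iuih uoswg iqrs gknu rdeyw pjold welb scncc kwum yqerf bfnk vyuqw khyn ktbm rcdkx
Hunk 5: at line 1 remove [uoswg,iqrs] add [zwj,gnpbn,wgmz] -> 17 lines: xnk iuih zwj gnpbn wgmz gknu rdeyw pjold welb scncc kwum yqerf bfnk vyuqw khyn ktbm rcdkx
Hunk 6: at line 11 remove [bfnk,vyuqw] add [fekba,qei] -> 17 lines: xnk iuih zwj gnpbn wgmz gknu rdeyw pjold welb scncc kwum yqerf fekba qei khyn ktbm rcdkx
Final line 14: qei

Answer: qei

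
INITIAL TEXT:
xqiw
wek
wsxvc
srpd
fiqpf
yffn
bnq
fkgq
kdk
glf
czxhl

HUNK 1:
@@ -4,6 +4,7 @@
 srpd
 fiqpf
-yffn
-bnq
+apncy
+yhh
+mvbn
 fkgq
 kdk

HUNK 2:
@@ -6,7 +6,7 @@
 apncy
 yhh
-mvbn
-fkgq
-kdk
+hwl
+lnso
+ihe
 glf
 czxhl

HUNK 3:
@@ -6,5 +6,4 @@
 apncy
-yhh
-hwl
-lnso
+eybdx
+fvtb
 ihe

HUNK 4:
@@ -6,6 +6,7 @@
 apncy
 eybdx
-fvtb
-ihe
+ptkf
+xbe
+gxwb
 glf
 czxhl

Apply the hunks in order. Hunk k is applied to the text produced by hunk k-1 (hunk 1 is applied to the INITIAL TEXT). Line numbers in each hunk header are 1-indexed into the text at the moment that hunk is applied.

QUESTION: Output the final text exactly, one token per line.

Answer: xqiw
wek
wsxvc
srpd
fiqpf
apncy
eybdx
ptkf
xbe
gxwb
glf
czxhl

Derivation:
Hunk 1: at line 4 remove [yffn,bnq] add [apncy,yhh,mvbn] -> 12 lines: xqiw wek wsxvc srpd fiqpf apncy yhh mvbn fkgq kdk glf czxhl
Hunk 2: at line 6 remove [mvbn,fkgq,kdk] add [hwl,lnso,ihe] -> 12 lines: xqiw wek wsxvc srpd fiqpf apncy yhh hwl lnso ihe glf czxhl
Hunk 3: at line 6 remove [yhh,hwl,lnso] add [eybdx,fvtb] -> 11 lines: xqiw wek wsxvc srpd fiqpf apncy eybdx fvtb ihe glf czxhl
Hunk 4: at line 6 remove [fvtb,ihe] add [ptkf,xbe,gxwb] -> 12 lines: xqiw wek wsxvc srpd fiqpf apncy eybdx ptkf xbe gxwb glf czxhl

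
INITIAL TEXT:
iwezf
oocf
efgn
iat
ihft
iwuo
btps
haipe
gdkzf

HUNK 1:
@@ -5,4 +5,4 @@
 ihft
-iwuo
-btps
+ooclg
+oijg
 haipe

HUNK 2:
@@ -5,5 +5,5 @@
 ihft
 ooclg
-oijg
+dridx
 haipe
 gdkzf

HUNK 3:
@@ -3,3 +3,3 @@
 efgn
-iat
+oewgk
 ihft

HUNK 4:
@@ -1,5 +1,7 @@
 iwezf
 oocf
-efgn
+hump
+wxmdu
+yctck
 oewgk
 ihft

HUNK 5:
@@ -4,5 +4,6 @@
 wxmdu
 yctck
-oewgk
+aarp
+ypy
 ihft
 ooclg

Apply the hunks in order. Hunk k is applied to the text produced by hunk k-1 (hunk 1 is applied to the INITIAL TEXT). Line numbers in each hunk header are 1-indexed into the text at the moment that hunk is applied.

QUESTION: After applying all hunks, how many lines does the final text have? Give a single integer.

Answer: 12

Derivation:
Hunk 1: at line 5 remove [iwuo,btps] add [ooclg,oijg] -> 9 lines: iwezf oocf efgn iat ihft ooclg oijg haipe gdkzf
Hunk 2: at line 5 remove [oijg] add [dridx] -> 9 lines: iwezf oocf efgn iat ihft ooclg dridx haipe gdkzf
Hunk 3: at line 3 remove [iat] add [oewgk] -> 9 lines: iwezf oocf efgn oewgk ihft ooclg dridx haipe gdkzf
Hunk 4: at line 1 remove [efgn] add [hump,wxmdu,yctck] -> 11 lines: iwezf oocf hump wxmdu yctck oewgk ihft ooclg dridx haipe gdkzf
Hunk 5: at line 4 remove [oewgk] add [aarp,ypy] -> 12 lines: iwezf oocf hump wxmdu yctck aarp ypy ihft ooclg dridx haipe gdkzf
Final line count: 12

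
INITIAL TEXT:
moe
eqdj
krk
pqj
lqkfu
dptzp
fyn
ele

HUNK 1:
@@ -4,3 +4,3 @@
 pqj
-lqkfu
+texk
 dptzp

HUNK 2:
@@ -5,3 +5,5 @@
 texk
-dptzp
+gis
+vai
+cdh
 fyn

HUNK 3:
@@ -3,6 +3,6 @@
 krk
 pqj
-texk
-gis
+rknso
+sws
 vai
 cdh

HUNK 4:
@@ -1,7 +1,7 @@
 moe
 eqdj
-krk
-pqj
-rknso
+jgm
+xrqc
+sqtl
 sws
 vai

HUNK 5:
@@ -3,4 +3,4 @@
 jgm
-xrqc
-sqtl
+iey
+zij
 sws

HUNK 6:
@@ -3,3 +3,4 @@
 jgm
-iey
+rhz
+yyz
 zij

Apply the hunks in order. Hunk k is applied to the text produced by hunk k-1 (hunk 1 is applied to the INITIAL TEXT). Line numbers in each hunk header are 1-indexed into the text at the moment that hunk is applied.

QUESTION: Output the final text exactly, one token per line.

Answer: moe
eqdj
jgm
rhz
yyz
zij
sws
vai
cdh
fyn
ele

Derivation:
Hunk 1: at line 4 remove [lqkfu] add [texk] -> 8 lines: moe eqdj krk pqj texk dptzp fyn ele
Hunk 2: at line 5 remove [dptzp] add [gis,vai,cdh] -> 10 lines: moe eqdj krk pqj texk gis vai cdh fyn ele
Hunk 3: at line 3 remove [texk,gis] add [rknso,sws] -> 10 lines: moe eqdj krk pqj rknso sws vai cdh fyn ele
Hunk 4: at line 1 remove [krk,pqj,rknso] add [jgm,xrqc,sqtl] -> 10 lines: moe eqdj jgm xrqc sqtl sws vai cdh fyn ele
Hunk 5: at line 3 remove [xrqc,sqtl] add [iey,zij] -> 10 lines: moe eqdj jgm iey zij sws vai cdh fyn ele
Hunk 6: at line 3 remove [iey] add [rhz,yyz] -> 11 lines: moe eqdj jgm rhz yyz zij sws vai cdh fyn ele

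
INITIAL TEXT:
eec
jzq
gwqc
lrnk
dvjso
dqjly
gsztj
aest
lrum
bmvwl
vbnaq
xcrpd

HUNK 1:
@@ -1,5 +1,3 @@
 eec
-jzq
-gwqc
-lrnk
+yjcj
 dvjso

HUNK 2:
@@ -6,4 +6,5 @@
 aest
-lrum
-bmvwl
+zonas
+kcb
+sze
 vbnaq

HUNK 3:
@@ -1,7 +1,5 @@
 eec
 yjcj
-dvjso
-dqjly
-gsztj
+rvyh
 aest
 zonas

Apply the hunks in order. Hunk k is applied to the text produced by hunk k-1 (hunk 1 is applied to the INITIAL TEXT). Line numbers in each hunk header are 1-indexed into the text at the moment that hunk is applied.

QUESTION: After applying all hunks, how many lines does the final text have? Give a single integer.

Answer: 9

Derivation:
Hunk 1: at line 1 remove [jzq,gwqc,lrnk] add [yjcj] -> 10 lines: eec yjcj dvjso dqjly gsztj aest lrum bmvwl vbnaq xcrpd
Hunk 2: at line 6 remove [lrum,bmvwl] add [zonas,kcb,sze] -> 11 lines: eec yjcj dvjso dqjly gsztj aest zonas kcb sze vbnaq xcrpd
Hunk 3: at line 1 remove [dvjso,dqjly,gsztj] add [rvyh] -> 9 lines: eec yjcj rvyh aest zonas kcb sze vbnaq xcrpd
Final line count: 9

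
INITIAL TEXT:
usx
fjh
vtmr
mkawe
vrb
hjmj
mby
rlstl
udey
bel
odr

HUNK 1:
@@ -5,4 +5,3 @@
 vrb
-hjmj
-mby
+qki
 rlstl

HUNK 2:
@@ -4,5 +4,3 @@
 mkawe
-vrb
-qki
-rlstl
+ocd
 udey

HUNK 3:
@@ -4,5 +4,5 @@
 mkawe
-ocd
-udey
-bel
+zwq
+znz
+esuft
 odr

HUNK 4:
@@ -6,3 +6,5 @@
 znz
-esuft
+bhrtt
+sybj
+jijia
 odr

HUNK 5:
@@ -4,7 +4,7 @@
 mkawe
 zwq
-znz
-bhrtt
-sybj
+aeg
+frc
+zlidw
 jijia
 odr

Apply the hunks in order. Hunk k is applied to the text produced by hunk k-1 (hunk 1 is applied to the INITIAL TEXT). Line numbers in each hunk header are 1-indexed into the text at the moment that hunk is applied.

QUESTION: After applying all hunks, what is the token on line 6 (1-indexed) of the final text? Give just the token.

Answer: aeg

Derivation:
Hunk 1: at line 5 remove [hjmj,mby] add [qki] -> 10 lines: usx fjh vtmr mkawe vrb qki rlstl udey bel odr
Hunk 2: at line 4 remove [vrb,qki,rlstl] add [ocd] -> 8 lines: usx fjh vtmr mkawe ocd udey bel odr
Hunk 3: at line 4 remove [ocd,udey,bel] add [zwq,znz,esuft] -> 8 lines: usx fjh vtmr mkawe zwq znz esuft odr
Hunk 4: at line 6 remove [esuft] add [bhrtt,sybj,jijia] -> 10 lines: usx fjh vtmr mkawe zwq znz bhrtt sybj jijia odr
Hunk 5: at line 4 remove [znz,bhrtt,sybj] add [aeg,frc,zlidw] -> 10 lines: usx fjh vtmr mkawe zwq aeg frc zlidw jijia odr
Final line 6: aeg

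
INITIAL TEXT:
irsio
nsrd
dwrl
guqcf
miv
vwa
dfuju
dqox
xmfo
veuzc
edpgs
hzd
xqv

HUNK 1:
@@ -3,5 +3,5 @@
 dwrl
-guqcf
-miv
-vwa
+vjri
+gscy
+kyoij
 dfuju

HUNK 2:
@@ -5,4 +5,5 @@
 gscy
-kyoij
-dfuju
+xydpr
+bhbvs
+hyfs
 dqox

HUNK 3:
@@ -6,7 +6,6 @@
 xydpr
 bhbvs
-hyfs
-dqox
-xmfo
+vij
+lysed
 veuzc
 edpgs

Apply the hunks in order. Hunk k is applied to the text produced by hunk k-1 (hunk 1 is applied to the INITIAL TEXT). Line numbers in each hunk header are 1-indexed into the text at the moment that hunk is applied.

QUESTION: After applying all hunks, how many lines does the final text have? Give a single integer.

Hunk 1: at line 3 remove [guqcf,miv,vwa] add [vjri,gscy,kyoij] -> 13 lines: irsio nsrd dwrl vjri gscy kyoij dfuju dqox xmfo veuzc edpgs hzd xqv
Hunk 2: at line 5 remove [kyoij,dfuju] add [xydpr,bhbvs,hyfs] -> 14 lines: irsio nsrd dwrl vjri gscy xydpr bhbvs hyfs dqox xmfo veuzc edpgs hzd xqv
Hunk 3: at line 6 remove [hyfs,dqox,xmfo] add [vij,lysed] -> 13 lines: irsio nsrd dwrl vjri gscy xydpr bhbvs vij lysed veuzc edpgs hzd xqv
Final line count: 13

Answer: 13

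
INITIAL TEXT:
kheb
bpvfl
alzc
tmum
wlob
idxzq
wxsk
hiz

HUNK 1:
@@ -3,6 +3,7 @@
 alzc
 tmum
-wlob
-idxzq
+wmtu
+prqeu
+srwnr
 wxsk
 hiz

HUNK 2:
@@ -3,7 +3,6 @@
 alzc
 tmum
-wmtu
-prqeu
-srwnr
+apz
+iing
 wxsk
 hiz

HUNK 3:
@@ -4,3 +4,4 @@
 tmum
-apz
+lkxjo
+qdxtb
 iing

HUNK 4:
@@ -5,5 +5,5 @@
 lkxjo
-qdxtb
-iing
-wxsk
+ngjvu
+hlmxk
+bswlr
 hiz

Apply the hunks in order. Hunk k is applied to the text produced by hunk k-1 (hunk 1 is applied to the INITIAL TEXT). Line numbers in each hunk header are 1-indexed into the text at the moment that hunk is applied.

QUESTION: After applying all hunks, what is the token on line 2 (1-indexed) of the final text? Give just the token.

Answer: bpvfl

Derivation:
Hunk 1: at line 3 remove [wlob,idxzq] add [wmtu,prqeu,srwnr] -> 9 lines: kheb bpvfl alzc tmum wmtu prqeu srwnr wxsk hiz
Hunk 2: at line 3 remove [wmtu,prqeu,srwnr] add [apz,iing] -> 8 lines: kheb bpvfl alzc tmum apz iing wxsk hiz
Hunk 3: at line 4 remove [apz] add [lkxjo,qdxtb] -> 9 lines: kheb bpvfl alzc tmum lkxjo qdxtb iing wxsk hiz
Hunk 4: at line 5 remove [qdxtb,iing,wxsk] add [ngjvu,hlmxk,bswlr] -> 9 lines: kheb bpvfl alzc tmum lkxjo ngjvu hlmxk bswlr hiz
Final line 2: bpvfl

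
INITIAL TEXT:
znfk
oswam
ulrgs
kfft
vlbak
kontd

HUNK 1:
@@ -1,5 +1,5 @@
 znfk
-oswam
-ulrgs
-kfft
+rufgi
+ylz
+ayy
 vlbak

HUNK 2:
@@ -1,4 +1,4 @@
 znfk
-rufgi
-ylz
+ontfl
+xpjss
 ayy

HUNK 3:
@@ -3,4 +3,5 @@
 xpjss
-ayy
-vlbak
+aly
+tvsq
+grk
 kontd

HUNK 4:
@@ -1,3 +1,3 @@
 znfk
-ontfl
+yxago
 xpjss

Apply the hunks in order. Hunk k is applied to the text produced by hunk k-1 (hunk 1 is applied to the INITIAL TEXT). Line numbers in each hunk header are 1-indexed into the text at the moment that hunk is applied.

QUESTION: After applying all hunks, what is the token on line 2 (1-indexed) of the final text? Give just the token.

Answer: yxago

Derivation:
Hunk 1: at line 1 remove [oswam,ulrgs,kfft] add [rufgi,ylz,ayy] -> 6 lines: znfk rufgi ylz ayy vlbak kontd
Hunk 2: at line 1 remove [rufgi,ylz] add [ontfl,xpjss] -> 6 lines: znfk ontfl xpjss ayy vlbak kontd
Hunk 3: at line 3 remove [ayy,vlbak] add [aly,tvsq,grk] -> 7 lines: znfk ontfl xpjss aly tvsq grk kontd
Hunk 4: at line 1 remove [ontfl] add [yxago] -> 7 lines: znfk yxago xpjss aly tvsq grk kontd
Final line 2: yxago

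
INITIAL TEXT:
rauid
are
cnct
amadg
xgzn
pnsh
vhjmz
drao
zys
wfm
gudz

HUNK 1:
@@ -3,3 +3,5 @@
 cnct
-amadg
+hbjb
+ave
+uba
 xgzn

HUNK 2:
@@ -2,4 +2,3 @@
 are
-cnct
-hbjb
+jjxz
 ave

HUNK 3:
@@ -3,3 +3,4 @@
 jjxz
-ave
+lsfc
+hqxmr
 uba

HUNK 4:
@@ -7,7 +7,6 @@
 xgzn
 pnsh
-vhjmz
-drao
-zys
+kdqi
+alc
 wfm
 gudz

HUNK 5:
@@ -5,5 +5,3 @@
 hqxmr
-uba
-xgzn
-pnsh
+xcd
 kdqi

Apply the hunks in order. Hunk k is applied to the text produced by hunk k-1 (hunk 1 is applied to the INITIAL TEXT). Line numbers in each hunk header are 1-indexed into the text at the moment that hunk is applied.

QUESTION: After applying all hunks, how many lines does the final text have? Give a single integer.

Hunk 1: at line 3 remove [amadg] add [hbjb,ave,uba] -> 13 lines: rauid are cnct hbjb ave uba xgzn pnsh vhjmz drao zys wfm gudz
Hunk 2: at line 2 remove [cnct,hbjb] add [jjxz] -> 12 lines: rauid are jjxz ave uba xgzn pnsh vhjmz drao zys wfm gudz
Hunk 3: at line 3 remove [ave] add [lsfc,hqxmr] -> 13 lines: rauid are jjxz lsfc hqxmr uba xgzn pnsh vhjmz drao zys wfm gudz
Hunk 4: at line 7 remove [vhjmz,drao,zys] add [kdqi,alc] -> 12 lines: rauid are jjxz lsfc hqxmr uba xgzn pnsh kdqi alc wfm gudz
Hunk 5: at line 5 remove [uba,xgzn,pnsh] add [xcd] -> 10 lines: rauid are jjxz lsfc hqxmr xcd kdqi alc wfm gudz
Final line count: 10

Answer: 10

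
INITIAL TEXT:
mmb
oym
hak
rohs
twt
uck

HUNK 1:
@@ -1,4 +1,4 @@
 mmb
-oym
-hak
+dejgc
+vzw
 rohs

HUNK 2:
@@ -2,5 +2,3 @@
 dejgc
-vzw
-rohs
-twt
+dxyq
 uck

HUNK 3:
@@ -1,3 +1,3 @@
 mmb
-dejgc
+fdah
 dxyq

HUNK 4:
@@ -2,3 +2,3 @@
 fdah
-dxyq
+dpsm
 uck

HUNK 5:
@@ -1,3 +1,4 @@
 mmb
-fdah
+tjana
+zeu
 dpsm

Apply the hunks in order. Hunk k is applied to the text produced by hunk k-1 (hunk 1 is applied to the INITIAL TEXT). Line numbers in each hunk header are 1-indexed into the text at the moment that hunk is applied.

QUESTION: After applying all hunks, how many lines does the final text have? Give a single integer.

Answer: 5

Derivation:
Hunk 1: at line 1 remove [oym,hak] add [dejgc,vzw] -> 6 lines: mmb dejgc vzw rohs twt uck
Hunk 2: at line 2 remove [vzw,rohs,twt] add [dxyq] -> 4 lines: mmb dejgc dxyq uck
Hunk 3: at line 1 remove [dejgc] add [fdah] -> 4 lines: mmb fdah dxyq uck
Hunk 4: at line 2 remove [dxyq] add [dpsm] -> 4 lines: mmb fdah dpsm uck
Hunk 5: at line 1 remove [fdah] add [tjana,zeu] -> 5 lines: mmb tjana zeu dpsm uck
Final line count: 5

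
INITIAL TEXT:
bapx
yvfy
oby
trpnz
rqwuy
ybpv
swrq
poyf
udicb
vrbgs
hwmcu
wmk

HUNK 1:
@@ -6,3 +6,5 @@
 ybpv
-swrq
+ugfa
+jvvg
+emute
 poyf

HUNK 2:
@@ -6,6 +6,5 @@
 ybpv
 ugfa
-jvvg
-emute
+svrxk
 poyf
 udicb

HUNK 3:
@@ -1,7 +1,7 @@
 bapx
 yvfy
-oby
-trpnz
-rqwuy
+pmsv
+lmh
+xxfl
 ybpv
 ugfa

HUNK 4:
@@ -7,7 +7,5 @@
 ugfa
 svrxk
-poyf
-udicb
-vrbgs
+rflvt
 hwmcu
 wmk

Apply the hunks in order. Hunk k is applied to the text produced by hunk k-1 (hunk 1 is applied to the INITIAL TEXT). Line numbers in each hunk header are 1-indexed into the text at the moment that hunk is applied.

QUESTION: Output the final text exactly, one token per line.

Answer: bapx
yvfy
pmsv
lmh
xxfl
ybpv
ugfa
svrxk
rflvt
hwmcu
wmk

Derivation:
Hunk 1: at line 6 remove [swrq] add [ugfa,jvvg,emute] -> 14 lines: bapx yvfy oby trpnz rqwuy ybpv ugfa jvvg emute poyf udicb vrbgs hwmcu wmk
Hunk 2: at line 6 remove [jvvg,emute] add [svrxk] -> 13 lines: bapx yvfy oby trpnz rqwuy ybpv ugfa svrxk poyf udicb vrbgs hwmcu wmk
Hunk 3: at line 1 remove [oby,trpnz,rqwuy] add [pmsv,lmh,xxfl] -> 13 lines: bapx yvfy pmsv lmh xxfl ybpv ugfa svrxk poyf udicb vrbgs hwmcu wmk
Hunk 4: at line 7 remove [poyf,udicb,vrbgs] add [rflvt] -> 11 lines: bapx yvfy pmsv lmh xxfl ybpv ugfa svrxk rflvt hwmcu wmk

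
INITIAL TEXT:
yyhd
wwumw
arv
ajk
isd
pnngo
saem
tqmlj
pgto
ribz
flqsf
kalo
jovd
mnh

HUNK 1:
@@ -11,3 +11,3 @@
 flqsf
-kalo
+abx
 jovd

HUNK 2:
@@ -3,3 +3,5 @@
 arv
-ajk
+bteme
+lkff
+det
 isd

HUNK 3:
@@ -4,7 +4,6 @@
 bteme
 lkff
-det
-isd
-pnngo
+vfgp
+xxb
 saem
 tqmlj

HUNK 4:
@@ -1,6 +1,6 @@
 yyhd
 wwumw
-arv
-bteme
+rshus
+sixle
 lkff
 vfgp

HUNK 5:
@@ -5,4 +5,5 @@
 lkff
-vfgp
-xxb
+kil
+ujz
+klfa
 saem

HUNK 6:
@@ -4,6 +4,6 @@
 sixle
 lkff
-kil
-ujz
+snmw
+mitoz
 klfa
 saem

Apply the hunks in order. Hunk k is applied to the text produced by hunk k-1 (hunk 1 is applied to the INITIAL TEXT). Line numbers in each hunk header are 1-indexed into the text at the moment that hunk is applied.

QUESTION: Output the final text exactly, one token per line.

Hunk 1: at line 11 remove [kalo] add [abx] -> 14 lines: yyhd wwumw arv ajk isd pnngo saem tqmlj pgto ribz flqsf abx jovd mnh
Hunk 2: at line 3 remove [ajk] add [bteme,lkff,det] -> 16 lines: yyhd wwumw arv bteme lkff det isd pnngo saem tqmlj pgto ribz flqsf abx jovd mnh
Hunk 3: at line 4 remove [det,isd,pnngo] add [vfgp,xxb] -> 15 lines: yyhd wwumw arv bteme lkff vfgp xxb saem tqmlj pgto ribz flqsf abx jovd mnh
Hunk 4: at line 1 remove [arv,bteme] add [rshus,sixle] -> 15 lines: yyhd wwumw rshus sixle lkff vfgp xxb saem tqmlj pgto ribz flqsf abx jovd mnh
Hunk 5: at line 5 remove [vfgp,xxb] add [kil,ujz,klfa] -> 16 lines: yyhd wwumw rshus sixle lkff kil ujz klfa saem tqmlj pgto ribz flqsf abx jovd mnh
Hunk 6: at line 4 remove [kil,ujz] add [snmw,mitoz] -> 16 lines: yyhd wwumw rshus sixle lkff snmw mitoz klfa saem tqmlj pgto ribz flqsf abx jovd mnh

Answer: yyhd
wwumw
rshus
sixle
lkff
snmw
mitoz
klfa
saem
tqmlj
pgto
ribz
flqsf
abx
jovd
mnh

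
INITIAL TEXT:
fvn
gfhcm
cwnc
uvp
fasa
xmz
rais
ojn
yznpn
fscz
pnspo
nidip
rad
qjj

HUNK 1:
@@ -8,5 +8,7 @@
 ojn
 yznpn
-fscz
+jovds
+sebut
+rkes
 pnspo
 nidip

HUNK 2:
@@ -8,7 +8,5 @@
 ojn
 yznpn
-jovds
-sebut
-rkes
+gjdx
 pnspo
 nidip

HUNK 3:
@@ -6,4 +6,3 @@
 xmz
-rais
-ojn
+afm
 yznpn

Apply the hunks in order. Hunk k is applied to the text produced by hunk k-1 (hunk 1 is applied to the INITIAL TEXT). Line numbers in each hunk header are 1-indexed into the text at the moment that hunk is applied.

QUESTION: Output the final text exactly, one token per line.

Answer: fvn
gfhcm
cwnc
uvp
fasa
xmz
afm
yznpn
gjdx
pnspo
nidip
rad
qjj

Derivation:
Hunk 1: at line 8 remove [fscz] add [jovds,sebut,rkes] -> 16 lines: fvn gfhcm cwnc uvp fasa xmz rais ojn yznpn jovds sebut rkes pnspo nidip rad qjj
Hunk 2: at line 8 remove [jovds,sebut,rkes] add [gjdx] -> 14 lines: fvn gfhcm cwnc uvp fasa xmz rais ojn yznpn gjdx pnspo nidip rad qjj
Hunk 3: at line 6 remove [rais,ojn] add [afm] -> 13 lines: fvn gfhcm cwnc uvp fasa xmz afm yznpn gjdx pnspo nidip rad qjj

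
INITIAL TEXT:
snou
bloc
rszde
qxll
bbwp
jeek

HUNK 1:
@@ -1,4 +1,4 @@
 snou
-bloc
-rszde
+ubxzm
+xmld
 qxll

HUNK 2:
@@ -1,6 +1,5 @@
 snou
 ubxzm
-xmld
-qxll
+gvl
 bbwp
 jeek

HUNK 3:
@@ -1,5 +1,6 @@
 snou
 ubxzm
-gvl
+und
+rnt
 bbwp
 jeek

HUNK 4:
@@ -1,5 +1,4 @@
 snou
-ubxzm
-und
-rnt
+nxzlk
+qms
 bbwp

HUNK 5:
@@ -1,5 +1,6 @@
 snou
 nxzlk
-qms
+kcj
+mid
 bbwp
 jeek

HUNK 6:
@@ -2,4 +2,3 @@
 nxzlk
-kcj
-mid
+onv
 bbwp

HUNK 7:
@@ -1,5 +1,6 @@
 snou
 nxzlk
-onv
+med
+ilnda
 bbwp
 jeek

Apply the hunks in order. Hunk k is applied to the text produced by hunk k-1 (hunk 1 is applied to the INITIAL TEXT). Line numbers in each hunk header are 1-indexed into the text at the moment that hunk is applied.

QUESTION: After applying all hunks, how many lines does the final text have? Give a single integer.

Hunk 1: at line 1 remove [bloc,rszde] add [ubxzm,xmld] -> 6 lines: snou ubxzm xmld qxll bbwp jeek
Hunk 2: at line 1 remove [xmld,qxll] add [gvl] -> 5 lines: snou ubxzm gvl bbwp jeek
Hunk 3: at line 1 remove [gvl] add [und,rnt] -> 6 lines: snou ubxzm und rnt bbwp jeek
Hunk 4: at line 1 remove [ubxzm,und,rnt] add [nxzlk,qms] -> 5 lines: snou nxzlk qms bbwp jeek
Hunk 5: at line 1 remove [qms] add [kcj,mid] -> 6 lines: snou nxzlk kcj mid bbwp jeek
Hunk 6: at line 2 remove [kcj,mid] add [onv] -> 5 lines: snou nxzlk onv bbwp jeek
Hunk 7: at line 1 remove [onv] add [med,ilnda] -> 6 lines: snou nxzlk med ilnda bbwp jeek
Final line count: 6

Answer: 6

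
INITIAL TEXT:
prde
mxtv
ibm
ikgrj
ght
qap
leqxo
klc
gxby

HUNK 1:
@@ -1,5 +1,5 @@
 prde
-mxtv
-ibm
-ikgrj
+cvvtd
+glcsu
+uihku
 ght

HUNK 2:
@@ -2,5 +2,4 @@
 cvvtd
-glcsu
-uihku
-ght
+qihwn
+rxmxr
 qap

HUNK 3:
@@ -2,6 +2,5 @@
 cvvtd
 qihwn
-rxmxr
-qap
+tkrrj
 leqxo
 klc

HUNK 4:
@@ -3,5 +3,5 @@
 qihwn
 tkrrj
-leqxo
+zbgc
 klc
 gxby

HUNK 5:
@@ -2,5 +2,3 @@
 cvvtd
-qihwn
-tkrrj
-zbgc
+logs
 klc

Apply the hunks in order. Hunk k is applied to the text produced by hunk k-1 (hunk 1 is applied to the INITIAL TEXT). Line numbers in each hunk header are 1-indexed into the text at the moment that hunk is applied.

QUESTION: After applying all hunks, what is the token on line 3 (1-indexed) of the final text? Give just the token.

Answer: logs

Derivation:
Hunk 1: at line 1 remove [mxtv,ibm,ikgrj] add [cvvtd,glcsu,uihku] -> 9 lines: prde cvvtd glcsu uihku ght qap leqxo klc gxby
Hunk 2: at line 2 remove [glcsu,uihku,ght] add [qihwn,rxmxr] -> 8 lines: prde cvvtd qihwn rxmxr qap leqxo klc gxby
Hunk 3: at line 2 remove [rxmxr,qap] add [tkrrj] -> 7 lines: prde cvvtd qihwn tkrrj leqxo klc gxby
Hunk 4: at line 3 remove [leqxo] add [zbgc] -> 7 lines: prde cvvtd qihwn tkrrj zbgc klc gxby
Hunk 5: at line 2 remove [qihwn,tkrrj,zbgc] add [logs] -> 5 lines: prde cvvtd logs klc gxby
Final line 3: logs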